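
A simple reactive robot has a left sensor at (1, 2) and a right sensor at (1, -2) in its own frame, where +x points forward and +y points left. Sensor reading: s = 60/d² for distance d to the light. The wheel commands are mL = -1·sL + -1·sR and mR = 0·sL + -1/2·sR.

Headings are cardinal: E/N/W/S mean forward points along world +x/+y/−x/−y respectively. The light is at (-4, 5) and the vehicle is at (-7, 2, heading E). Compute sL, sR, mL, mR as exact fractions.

12 60/29 -408/29 -30/29

left sensor world pos  = (-6, 4); dL² = 5
right sensor world pos = (-6, 0); dR² = 29
sL = 60/5 = 12
sR = 60/29 = 60/29
mL = -1·sL + -1·sR = -408/29
mR = 0·sL + -1/2·sR = -30/29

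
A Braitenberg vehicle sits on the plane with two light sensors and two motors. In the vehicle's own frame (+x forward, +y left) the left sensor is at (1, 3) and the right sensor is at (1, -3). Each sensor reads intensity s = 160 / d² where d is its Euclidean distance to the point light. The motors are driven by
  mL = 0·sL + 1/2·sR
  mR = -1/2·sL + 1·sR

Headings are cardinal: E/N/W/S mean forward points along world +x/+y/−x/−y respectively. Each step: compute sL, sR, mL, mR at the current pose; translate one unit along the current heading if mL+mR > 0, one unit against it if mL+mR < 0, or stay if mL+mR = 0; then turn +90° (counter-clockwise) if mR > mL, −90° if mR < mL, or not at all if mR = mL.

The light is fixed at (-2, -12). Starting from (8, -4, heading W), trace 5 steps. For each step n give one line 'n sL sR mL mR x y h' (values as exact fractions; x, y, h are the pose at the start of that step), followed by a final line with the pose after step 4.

0 80/53 80/101 40/101 200/5353 8 -4 W
1 160/117 32/45 16/45 16/585 7 -4 N
2 40/61 20/17 10/17 880/1037 7 -3 E
3 160/149 160/269 80/269 2320/40081 8 -3 N
4 16/29 16/17 8/17 328/493 8 -2 E
final 9 -2 N

n=0: pose=(8,-4,W); sL=80/53, sR=80/101; mL=40/101, mR=200/5353; mL+mR=2320/5353 → advance +1; mR−mL=-1920/5353 → turn -1·90°
n=1: pose=(7,-4,N); sL=160/117, sR=32/45; mL=16/45, mR=16/585; mL+mR=224/585 → advance +1; mR−mL=-64/195 → turn -1·90°
n=2: pose=(7,-3,E); sL=40/61, sR=20/17; mL=10/17, mR=880/1037; mL+mR=1490/1037 → advance +1; mR−mL=270/1037 → turn +1·90°
n=3: pose=(8,-3,N); sL=160/149, sR=160/269; mL=80/269, mR=2320/40081; mL+mR=14240/40081 → advance +1; mR−mL=-9600/40081 → turn -1·90°
n=4: pose=(8,-2,E); sL=16/29, sR=16/17; mL=8/17, mR=328/493; mL+mR=560/493 → advance +1; mR−mL=96/493 → turn +1·90°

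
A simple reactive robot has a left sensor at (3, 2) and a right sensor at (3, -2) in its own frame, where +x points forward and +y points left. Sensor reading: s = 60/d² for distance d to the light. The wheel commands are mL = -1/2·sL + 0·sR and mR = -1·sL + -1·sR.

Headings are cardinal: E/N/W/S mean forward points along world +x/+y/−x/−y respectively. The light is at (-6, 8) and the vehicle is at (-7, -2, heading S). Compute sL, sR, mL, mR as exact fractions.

left sensor world pos  = (-5, -5); dL² = 170
right sensor world pos = (-9, -5); dR² = 178
sL = 60/170 = 6/17
sR = 60/178 = 30/89
mL = -1/2·sL + 0·sR = -3/17
mR = -1·sL + -1·sR = -1044/1513

6/17 30/89 -3/17 -1044/1513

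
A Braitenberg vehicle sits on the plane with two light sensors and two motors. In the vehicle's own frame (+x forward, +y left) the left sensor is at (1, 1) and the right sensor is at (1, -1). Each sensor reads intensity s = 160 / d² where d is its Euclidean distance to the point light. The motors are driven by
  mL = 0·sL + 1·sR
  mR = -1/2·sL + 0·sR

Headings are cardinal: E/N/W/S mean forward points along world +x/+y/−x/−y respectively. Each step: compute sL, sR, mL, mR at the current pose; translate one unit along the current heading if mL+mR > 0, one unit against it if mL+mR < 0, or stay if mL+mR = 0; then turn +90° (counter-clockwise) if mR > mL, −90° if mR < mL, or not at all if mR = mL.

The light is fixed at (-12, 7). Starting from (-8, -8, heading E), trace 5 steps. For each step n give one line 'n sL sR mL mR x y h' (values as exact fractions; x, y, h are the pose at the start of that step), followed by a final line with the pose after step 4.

0 160/221 160/281 160/281 -80/221 -8 -8 E
1 40/73 10/17 10/17 -20/73 -7 -8 S
2 32/61 160/241 160/241 -16/61 -7 -9 W
3 80/117 16/25 16/25 -40/117 -8 -9 N
4 160/221 160/281 160/281 -80/221 -8 -8 E
final -7 -8 S

n=0: pose=(-8,-8,E); sL=160/221, sR=160/281; mL=160/281, mR=-80/221; mL+mR=12880/62101 → advance +1; mR−mL=-57840/62101 → turn -1·90°
n=1: pose=(-7,-8,S); sL=40/73, sR=10/17; mL=10/17, mR=-20/73; mL+mR=390/1241 → advance +1; mR−mL=-1070/1241 → turn -1·90°
n=2: pose=(-7,-9,W); sL=32/61, sR=160/241; mL=160/241, mR=-16/61; mL+mR=5904/14701 → advance +1; mR−mL=-13616/14701 → turn -1·90°
n=3: pose=(-8,-9,N); sL=80/117, sR=16/25; mL=16/25, mR=-40/117; mL+mR=872/2925 → advance +1; mR−mL=-2872/2925 → turn -1·90°
n=4: pose=(-8,-8,E); sL=160/221, sR=160/281; mL=160/281, mR=-80/221; mL+mR=12880/62101 → advance +1; mR−mL=-57840/62101 → turn -1·90°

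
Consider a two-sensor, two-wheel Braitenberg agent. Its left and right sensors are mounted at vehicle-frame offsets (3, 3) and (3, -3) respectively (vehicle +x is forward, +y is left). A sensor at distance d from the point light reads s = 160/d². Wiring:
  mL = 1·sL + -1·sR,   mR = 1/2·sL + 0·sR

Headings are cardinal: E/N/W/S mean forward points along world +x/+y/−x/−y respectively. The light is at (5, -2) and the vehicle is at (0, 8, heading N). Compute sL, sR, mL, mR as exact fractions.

160/233 160/173 -9600/40309 80/233

left sensor world pos  = (-3, 11); dL² = 233
right sensor world pos = (3, 11); dR² = 173
sL = 160/233 = 160/233
sR = 160/173 = 160/173
mL = 1·sL + -1·sR = -9600/40309
mR = 1/2·sL + 0·sR = 80/233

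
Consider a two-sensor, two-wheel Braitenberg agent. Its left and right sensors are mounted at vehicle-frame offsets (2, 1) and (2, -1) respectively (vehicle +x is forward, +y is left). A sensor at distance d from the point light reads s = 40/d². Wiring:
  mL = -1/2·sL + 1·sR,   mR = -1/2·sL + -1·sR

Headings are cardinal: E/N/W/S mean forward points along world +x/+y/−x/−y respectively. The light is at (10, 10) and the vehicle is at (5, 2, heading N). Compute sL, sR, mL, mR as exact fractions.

left sensor world pos  = (4, 4); dL² = 72
right sensor world pos = (6, 4); dR² = 52
sL = 40/72 = 5/9
sR = 40/52 = 10/13
mL = -1/2·sL + 1·sR = 115/234
mR = -1/2·sL + -1·sR = -245/234

5/9 10/13 115/234 -245/234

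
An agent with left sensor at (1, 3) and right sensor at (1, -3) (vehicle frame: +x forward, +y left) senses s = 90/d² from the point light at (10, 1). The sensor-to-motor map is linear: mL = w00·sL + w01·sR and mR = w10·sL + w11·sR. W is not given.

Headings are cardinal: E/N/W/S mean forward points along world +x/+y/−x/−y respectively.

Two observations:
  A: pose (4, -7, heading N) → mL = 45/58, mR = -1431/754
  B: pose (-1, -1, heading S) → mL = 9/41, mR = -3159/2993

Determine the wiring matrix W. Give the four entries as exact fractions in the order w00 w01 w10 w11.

0 1/2 -1/2 -1

obs A: pose=(4,-7,N) → sL=9/13, sR=45/29, mL=45/58, mR=-1431/754
obs B: pose=(-1,-1,S) → sL=90/73, sR=18/41, mL=9/41, mR=-3159/2993
sensor matrix S = [[9/13, 45/29], [90/73, 18/41]]; det S = -1815696/1128361
solve [mL_A; mL_B] = S·[w00; w01] and [mR_A; mR_B] = S·[w10; w11]:
  w00 = 0, w01 = 1/2, w10 = -1/2, w11 = -1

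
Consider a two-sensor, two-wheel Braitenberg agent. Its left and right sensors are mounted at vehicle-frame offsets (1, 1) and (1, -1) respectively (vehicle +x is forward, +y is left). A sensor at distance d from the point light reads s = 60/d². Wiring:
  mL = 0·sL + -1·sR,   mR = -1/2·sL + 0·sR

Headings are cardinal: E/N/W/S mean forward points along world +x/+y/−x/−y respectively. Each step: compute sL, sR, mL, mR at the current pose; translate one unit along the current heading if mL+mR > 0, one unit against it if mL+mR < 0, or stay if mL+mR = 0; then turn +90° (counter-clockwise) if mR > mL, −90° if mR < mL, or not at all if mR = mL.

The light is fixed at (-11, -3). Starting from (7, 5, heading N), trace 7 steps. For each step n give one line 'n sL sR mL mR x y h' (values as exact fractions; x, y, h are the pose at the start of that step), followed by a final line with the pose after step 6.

0 6/37 30/221 -30/221 -3/37 7 5 N
1 12/65 60/353 -60/353 -6/65 7 4 W
2 15/109 1/6 -1/6 -15/218 8 4 S
3 60/481 60/449 -60/449 -30/481 8 5 E
4 6/37 30/221 -30/221 -3/37 7 5 N
5 12/65 60/353 -60/353 -6/65 7 4 W
6 15/109 1/6 -1/6 -15/218 8 4 S
final 8 5 E

n=0: pose=(7,5,N); sL=6/37, sR=30/221; mL=-30/221, mR=-3/37; mL+mR=-1773/8177 → advance -1; mR−mL=447/8177 → turn +1·90°
n=1: pose=(7,4,W); sL=12/65, sR=60/353; mL=-60/353, mR=-6/65; mL+mR=-6018/22945 → advance -1; mR−mL=1782/22945 → turn +1·90°
n=2: pose=(8,4,S); sL=15/109, sR=1/6; mL=-1/6, mR=-15/218; mL+mR=-77/327 → advance -1; mR−mL=32/327 → turn +1·90°
n=3: pose=(8,5,E); sL=60/481, sR=60/449; mL=-60/449, mR=-30/481; mL+mR=-42330/215969 → advance -1; mR−mL=15390/215969 → turn +1·90°
n=4: pose=(7,5,N); sL=6/37, sR=30/221; mL=-30/221, mR=-3/37; mL+mR=-1773/8177 → advance -1; mR−mL=447/8177 → turn +1·90°
n=5: pose=(7,4,W); sL=12/65, sR=60/353; mL=-60/353, mR=-6/65; mL+mR=-6018/22945 → advance -1; mR−mL=1782/22945 → turn +1·90°
n=6: pose=(8,4,S); sL=15/109, sR=1/6; mL=-1/6, mR=-15/218; mL+mR=-77/327 → advance -1; mR−mL=32/327 → turn +1·90°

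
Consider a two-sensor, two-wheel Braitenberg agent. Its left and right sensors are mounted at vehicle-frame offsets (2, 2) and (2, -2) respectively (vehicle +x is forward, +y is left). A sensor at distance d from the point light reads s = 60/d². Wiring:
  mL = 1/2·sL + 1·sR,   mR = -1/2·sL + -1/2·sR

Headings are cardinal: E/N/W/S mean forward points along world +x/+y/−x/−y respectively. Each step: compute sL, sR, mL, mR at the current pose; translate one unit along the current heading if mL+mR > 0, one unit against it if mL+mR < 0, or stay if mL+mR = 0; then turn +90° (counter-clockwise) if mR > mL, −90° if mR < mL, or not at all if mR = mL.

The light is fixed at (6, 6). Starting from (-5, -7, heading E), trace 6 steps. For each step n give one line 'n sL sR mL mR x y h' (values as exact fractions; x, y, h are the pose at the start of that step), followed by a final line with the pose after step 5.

0 30/101 10/51 1775/5151 -1270/5151 -5 -7 E
1 60/289 20/123 9470/35547 -6580/35547 -4 -7 S
2 3/20 5/24 17/60 -43/240 -4 -8 W
3 60/313 4/15 1702/4695 -1076/4695 -5 -8 N
4 30/101 10/51 1775/5151 -1270/5151 -5 -7 E
5 60/289 20/123 9470/35547 -6580/35547 -4 -7 S
final -4 -8 W

n=0: pose=(-5,-7,E); sL=30/101, sR=10/51; mL=1775/5151, mR=-1270/5151; mL+mR=5/51 → advance +1; mR−mL=-1015/1717 → turn -1·90°
n=1: pose=(-4,-7,S); sL=60/289, sR=20/123; mL=9470/35547, mR=-6580/35547; mL+mR=10/123 → advance +1; mR−mL=-5350/11849 → turn -1·90°
n=2: pose=(-4,-8,W); sL=3/20, sR=5/24; mL=17/60, mR=-43/240; mL+mR=5/48 → advance +1; mR−mL=-37/80 → turn -1·90°
n=3: pose=(-5,-8,N); sL=60/313, sR=4/15; mL=1702/4695, mR=-1076/4695; mL+mR=2/15 → advance +1; mR−mL=-926/1565 → turn -1·90°
n=4: pose=(-5,-7,E); sL=30/101, sR=10/51; mL=1775/5151, mR=-1270/5151; mL+mR=5/51 → advance +1; mR−mL=-1015/1717 → turn -1·90°
n=5: pose=(-4,-7,S); sL=60/289, sR=20/123; mL=9470/35547, mR=-6580/35547; mL+mR=10/123 → advance +1; mR−mL=-5350/11849 → turn -1·90°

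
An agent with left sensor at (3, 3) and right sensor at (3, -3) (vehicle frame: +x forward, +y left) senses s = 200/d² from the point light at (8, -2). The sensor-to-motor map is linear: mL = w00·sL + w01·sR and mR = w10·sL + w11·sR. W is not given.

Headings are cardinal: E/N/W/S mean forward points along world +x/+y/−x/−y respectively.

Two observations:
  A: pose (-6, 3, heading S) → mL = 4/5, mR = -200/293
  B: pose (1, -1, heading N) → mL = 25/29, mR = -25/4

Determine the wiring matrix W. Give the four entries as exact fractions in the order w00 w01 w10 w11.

1/2 0 0 -1

obs A: pose=(-6,3,S) → sL=8/5, sR=200/293, mL=4/5, mR=-200/293
obs B: pose=(1,-1,N) → sL=50/29, sR=25/4, mL=25/29, mR=-25/4
sensor matrix S = [[8/5, 200/293], [50/29, 25/4]]; det S = 74970/8497
solve [mL_A; mL_B] = S·[w00; w01] and [mR_A; mR_B] = S·[w10; w11]:
  w00 = 1/2, w01 = 0, w10 = 0, w11 = -1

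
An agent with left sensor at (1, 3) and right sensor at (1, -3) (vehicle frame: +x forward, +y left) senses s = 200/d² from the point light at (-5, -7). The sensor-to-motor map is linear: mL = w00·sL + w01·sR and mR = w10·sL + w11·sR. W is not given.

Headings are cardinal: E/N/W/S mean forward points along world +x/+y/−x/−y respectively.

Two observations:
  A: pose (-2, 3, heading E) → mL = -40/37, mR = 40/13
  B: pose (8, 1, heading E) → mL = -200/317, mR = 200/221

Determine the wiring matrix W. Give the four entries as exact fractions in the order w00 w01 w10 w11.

obs A: pose=(-2,3,E) → sL=40/37, sR=40/13, mL=-40/37, mR=40/13
obs B: pose=(8,1,E) → sL=200/317, sR=200/221, mL=-200/317, mR=200/221
sensor matrix S = [[40/37, 40/13], [200/317, 200/221]]; det S = -192000/199393
solve [mL_A; mL_B] = S·[w00; w01] and [mR_A; mR_B] = S·[w10; w11]:
  w00 = -1, w01 = 0, w10 = 0, w11 = 1

-1 0 0 1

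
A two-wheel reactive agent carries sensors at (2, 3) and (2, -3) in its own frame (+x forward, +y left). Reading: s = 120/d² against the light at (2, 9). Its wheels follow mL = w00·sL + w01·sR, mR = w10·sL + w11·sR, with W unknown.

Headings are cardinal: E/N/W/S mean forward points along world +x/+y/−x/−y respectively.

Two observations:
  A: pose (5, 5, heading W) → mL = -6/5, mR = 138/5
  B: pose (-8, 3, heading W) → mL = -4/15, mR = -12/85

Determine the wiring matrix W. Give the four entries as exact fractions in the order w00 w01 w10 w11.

obs A: pose=(5,5,W) → sL=12/5, sR=60, mL=-6/5, mR=138/5
obs B: pose=(-8,3,W) → sL=8/15, sR=40/51, mL=-4/15, mR=-12/85
sensor matrix S = [[12/5, 60], [8/15, 40/51]]; det S = -512/17
solve [mL_A; mL_B] = S·[w00; w01] and [mR_A; mR_B] = S·[w10; w11]:
  w00 = -1/2, w01 = 0, w10 = -1, w11 = 1/2

-1/2 0 -1 1/2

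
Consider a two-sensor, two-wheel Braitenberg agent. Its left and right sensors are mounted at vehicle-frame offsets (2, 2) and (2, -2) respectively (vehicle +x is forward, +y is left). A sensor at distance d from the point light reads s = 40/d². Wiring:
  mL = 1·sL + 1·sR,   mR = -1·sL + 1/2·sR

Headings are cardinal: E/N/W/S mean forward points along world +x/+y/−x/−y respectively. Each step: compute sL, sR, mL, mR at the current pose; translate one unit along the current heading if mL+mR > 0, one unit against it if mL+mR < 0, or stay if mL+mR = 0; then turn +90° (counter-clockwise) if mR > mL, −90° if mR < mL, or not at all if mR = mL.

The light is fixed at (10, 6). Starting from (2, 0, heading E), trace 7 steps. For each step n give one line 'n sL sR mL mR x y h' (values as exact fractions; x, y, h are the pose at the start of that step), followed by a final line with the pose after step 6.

0 10/13 2/5 76/65 -37/65 2 0 E
1 40/89 8/29 1872/2581 -804/2581 3 0 S
2 20/81 20/53 2680/4293 -250/4293 3 -1 W
3 8/25 40/61 1488/1525 12/1525 2 -1 N
4 10/13 2/5 76/65 -37/65 2 0 E
5 40/89 8/29 1872/2581 -804/2581 3 0 S
6 20/81 20/53 2680/4293 -250/4293 3 -1 W
final 2 -1 N

n=0: pose=(2,0,E); sL=10/13, sR=2/5; mL=76/65, mR=-37/65; mL+mR=3/5 → advance +1; mR−mL=-113/65 → turn -1·90°
n=1: pose=(3,0,S); sL=40/89, sR=8/29; mL=1872/2581, mR=-804/2581; mL+mR=12/29 → advance +1; mR−mL=-2676/2581 → turn -1·90°
n=2: pose=(3,-1,W); sL=20/81, sR=20/53; mL=2680/4293, mR=-250/4293; mL+mR=30/53 → advance +1; mR−mL=-2930/4293 → turn -1·90°
n=3: pose=(2,-1,N); sL=8/25, sR=40/61; mL=1488/1525, mR=12/1525; mL+mR=60/61 → advance +1; mR−mL=-1476/1525 → turn -1·90°
n=4: pose=(2,0,E); sL=10/13, sR=2/5; mL=76/65, mR=-37/65; mL+mR=3/5 → advance +1; mR−mL=-113/65 → turn -1·90°
n=5: pose=(3,0,S); sL=40/89, sR=8/29; mL=1872/2581, mR=-804/2581; mL+mR=12/29 → advance +1; mR−mL=-2676/2581 → turn -1·90°
n=6: pose=(3,-1,W); sL=20/81, sR=20/53; mL=2680/4293, mR=-250/4293; mL+mR=30/53 → advance +1; mR−mL=-2930/4293 → turn -1·90°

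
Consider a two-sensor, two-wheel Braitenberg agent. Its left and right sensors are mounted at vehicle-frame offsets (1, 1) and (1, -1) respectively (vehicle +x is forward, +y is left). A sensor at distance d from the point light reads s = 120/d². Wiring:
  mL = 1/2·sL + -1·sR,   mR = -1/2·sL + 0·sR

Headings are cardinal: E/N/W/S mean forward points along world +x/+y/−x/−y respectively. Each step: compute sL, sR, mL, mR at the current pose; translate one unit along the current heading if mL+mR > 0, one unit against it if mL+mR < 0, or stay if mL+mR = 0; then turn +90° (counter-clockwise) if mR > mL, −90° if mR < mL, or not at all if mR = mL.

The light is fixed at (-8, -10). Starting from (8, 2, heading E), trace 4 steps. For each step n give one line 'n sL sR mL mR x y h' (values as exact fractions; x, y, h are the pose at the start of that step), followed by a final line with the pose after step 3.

n=0: pose=(8,2,E); sL=60/229, sR=12/41; mL=-1518/9389, mR=-30/229; mL+mR=-12/41 → advance -1; mR−mL=288/9389 → turn +1·90°
n=1: pose=(7,2,N); sL=24/73, sR=24/85; mL=-732/6205, mR=-12/73; mL+mR=-24/85 → advance -1; mR−mL=-288/6205 → turn -1·90°
n=2: pose=(7,1,E); sL=3/10, sR=30/89; mL=-333/1780, mR=-3/20; mL+mR=-30/89 → advance -1; mR−mL=33/890 → turn +1·90°
n=3: pose=(6,1,N); sL=120/313, sR=40/123; mL=-5140/38499, mR=-60/313; mL+mR=-40/123 → advance -1; mR−mL=-2240/38499 → turn -1·90°

0 60/229 12/41 -1518/9389 -30/229 8 2 E
1 24/73 24/85 -732/6205 -12/73 7 2 N
2 3/10 30/89 -333/1780 -3/20 7 1 E
3 120/313 40/123 -5140/38499 -60/313 6 1 N
final 6 0 E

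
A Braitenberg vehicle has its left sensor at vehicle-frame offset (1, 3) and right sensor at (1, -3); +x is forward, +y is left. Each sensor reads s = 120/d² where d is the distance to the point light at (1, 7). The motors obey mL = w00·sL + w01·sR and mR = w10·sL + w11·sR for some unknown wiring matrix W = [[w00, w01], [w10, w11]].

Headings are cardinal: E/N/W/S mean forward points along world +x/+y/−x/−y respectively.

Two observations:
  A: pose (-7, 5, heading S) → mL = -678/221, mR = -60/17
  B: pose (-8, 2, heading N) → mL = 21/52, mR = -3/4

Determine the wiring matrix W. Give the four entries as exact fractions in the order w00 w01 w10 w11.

obs A: pose=(-7,5,S) → sL=60/17, sR=12/13, mL=-678/221, mR=-60/17
obs B: pose=(-8,2,N) → sL=3/4, sR=30/13, mL=21/52, mR=-3/4
sensor matrix S = [[60/17, 12/13], [3/4, 30/13]]; det S = 1647/221
solve [mL_A; mL_B] = S·[w00; w01] and [mR_A; mR_B] = S·[w10; w11]:
  w00 = -1, w01 = 1/2, w10 = -1, w11 = 0

-1 1/2 -1 0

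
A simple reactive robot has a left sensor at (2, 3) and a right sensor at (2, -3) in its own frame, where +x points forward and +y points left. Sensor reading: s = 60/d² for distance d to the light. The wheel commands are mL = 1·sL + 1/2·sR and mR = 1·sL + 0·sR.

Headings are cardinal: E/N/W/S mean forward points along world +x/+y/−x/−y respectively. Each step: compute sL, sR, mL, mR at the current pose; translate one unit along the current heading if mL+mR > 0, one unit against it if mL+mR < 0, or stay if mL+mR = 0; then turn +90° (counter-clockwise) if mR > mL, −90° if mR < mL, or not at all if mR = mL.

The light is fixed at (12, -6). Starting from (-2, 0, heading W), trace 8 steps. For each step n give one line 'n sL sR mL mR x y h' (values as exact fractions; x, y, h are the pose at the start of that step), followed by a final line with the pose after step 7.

n=0: pose=(-2,0,W); sL=12/53, sR=60/337; mL=5634/17861, mR=12/53; mL+mR=9678/17861 → advance +1; mR−mL=-30/337 → turn -1·90°
n=1: pose=(-3,0,N); sL=15/97, sR=15/52; mL=3015/10088, mR=15/97; mL+mR=4575/10088 → advance +1; mR−mL=-15/104 → turn -1·90°
n=2: pose=(-3,1,E); sL=60/269, sR=12/37; mL=3834/9953, mR=60/269; mL+mR=6054/9953 → advance +1; mR−mL=-6/37 → turn -1·90°
n=3: pose=(-2,1,S); sL=30/73, sR=30/157; mL=5805/11461, mR=30/73; mL+mR=10515/11461 → advance +1; mR−mL=-15/157 → turn -1·90°
n=4: pose=(-2,0,W); sL=12/53, sR=60/337; mL=5634/17861, mR=12/53; mL+mR=9678/17861 → advance +1; mR−mL=-30/337 → turn -1·90°
n=5: pose=(-3,0,N); sL=15/97, sR=15/52; mL=3015/10088, mR=15/97; mL+mR=4575/10088 → advance +1; mR−mL=-15/104 → turn -1·90°
n=6: pose=(-3,1,E); sL=60/269, sR=12/37; mL=3834/9953, mR=60/269; mL+mR=6054/9953 → advance +1; mR−mL=-6/37 → turn -1·90°
n=7: pose=(-2,1,S); sL=30/73, sR=30/157; mL=5805/11461, mR=30/73; mL+mR=10515/11461 → advance +1; mR−mL=-15/157 → turn -1·90°

0 12/53 60/337 5634/17861 12/53 -2 0 W
1 15/97 15/52 3015/10088 15/97 -3 0 N
2 60/269 12/37 3834/9953 60/269 -3 1 E
3 30/73 30/157 5805/11461 30/73 -2 1 S
4 12/53 60/337 5634/17861 12/53 -2 0 W
5 15/97 15/52 3015/10088 15/97 -3 0 N
6 60/269 12/37 3834/9953 60/269 -3 1 E
7 30/73 30/157 5805/11461 30/73 -2 1 S
final -2 0 W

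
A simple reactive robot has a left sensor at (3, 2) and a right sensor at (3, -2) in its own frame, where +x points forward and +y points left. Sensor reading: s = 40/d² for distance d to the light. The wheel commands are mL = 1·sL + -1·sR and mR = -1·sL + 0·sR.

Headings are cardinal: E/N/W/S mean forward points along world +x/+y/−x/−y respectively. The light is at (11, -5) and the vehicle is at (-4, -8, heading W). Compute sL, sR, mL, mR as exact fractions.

left sensor world pos  = (-7, -10); dL² = 349
right sensor world pos = (-7, -6); dR² = 325
sL = 40/349 = 40/349
sR = 40/325 = 8/65
mL = 1·sL + -1·sR = -192/22685
mR = -1·sL + 0·sR = -40/349

40/349 8/65 -192/22685 -40/349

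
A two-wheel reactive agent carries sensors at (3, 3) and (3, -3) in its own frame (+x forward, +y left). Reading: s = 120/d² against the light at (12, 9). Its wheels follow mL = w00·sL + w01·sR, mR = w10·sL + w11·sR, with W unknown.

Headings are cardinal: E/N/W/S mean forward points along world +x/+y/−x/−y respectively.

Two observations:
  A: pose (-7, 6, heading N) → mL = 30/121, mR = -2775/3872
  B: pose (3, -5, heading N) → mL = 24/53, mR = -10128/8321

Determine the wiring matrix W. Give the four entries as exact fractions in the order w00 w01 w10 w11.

1 0 -1 -1

obs A: pose=(-7,6,N) → sL=30/121, sR=15/32, mL=30/121, mR=-2775/3872
obs B: pose=(3,-5,N) → sL=24/53, sR=120/157, mL=24/53, mR=-10128/8321
sensor matrix S = [[30/121, 15/32], [24/53, 120/157]]; det S = -91665/4027364
solve [mL_A; mL_B] = S·[w00; w01] and [mR_A; mR_B] = S·[w10; w11]:
  w00 = 1, w01 = 0, w10 = -1, w11 = -1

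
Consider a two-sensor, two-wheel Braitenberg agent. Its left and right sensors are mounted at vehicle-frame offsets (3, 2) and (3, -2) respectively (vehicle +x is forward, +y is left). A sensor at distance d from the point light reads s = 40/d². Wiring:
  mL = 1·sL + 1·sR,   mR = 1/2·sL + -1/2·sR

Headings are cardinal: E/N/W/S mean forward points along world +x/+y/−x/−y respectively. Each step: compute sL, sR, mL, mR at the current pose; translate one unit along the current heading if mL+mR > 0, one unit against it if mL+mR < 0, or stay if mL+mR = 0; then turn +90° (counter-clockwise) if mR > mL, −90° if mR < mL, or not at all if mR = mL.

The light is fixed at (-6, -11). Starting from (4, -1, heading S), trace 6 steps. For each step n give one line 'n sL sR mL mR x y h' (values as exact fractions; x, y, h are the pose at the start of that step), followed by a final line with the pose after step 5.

n=0: pose=(4,-1,S); sL=40/193, sR=40/113; mL=12240/21809, mR=-1600/21809; mL+mR=10640/21809 → advance +1; mR−mL=-13840/21809 → turn -1·90°
n=1: pose=(4,-2,W); sL=20/49, sR=4/17; mL=536/833, mR=72/833; mL+mR=608/833 → advance +1; mR−mL=-464/833 → turn -1·90°
n=2: pose=(3,-2,N); sL=40/193, sR=8/53; mL=3664/10229, mR=288/10229; mL+mR=3952/10229 → advance +1; mR−mL=-3376/10229 → turn -1·90°
n=3: pose=(3,-1,E); sL=5/36, sR=5/26; mL=155/468, mR=-25/936; mL+mR=95/312 → advance +1; mR−mL=-335/936 → turn -1·90°
n=4: pose=(4,-1,S); sL=40/193, sR=40/113; mL=12240/21809, mR=-1600/21809; mL+mR=10640/21809 → advance +1; mR−mL=-13840/21809 → turn -1·90°
n=5: pose=(4,-2,W); sL=20/49, sR=4/17; mL=536/833, mR=72/833; mL+mR=608/833 → advance +1; mR−mL=-464/833 → turn -1·90°

0 40/193 40/113 12240/21809 -1600/21809 4 -1 S
1 20/49 4/17 536/833 72/833 4 -2 W
2 40/193 8/53 3664/10229 288/10229 3 -2 N
3 5/36 5/26 155/468 -25/936 3 -1 E
4 40/193 40/113 12240/21809 -1600/21809 4 -1 S
5 20/49 4/17 536/833 72/833 4 -2 W
final 3 -2 N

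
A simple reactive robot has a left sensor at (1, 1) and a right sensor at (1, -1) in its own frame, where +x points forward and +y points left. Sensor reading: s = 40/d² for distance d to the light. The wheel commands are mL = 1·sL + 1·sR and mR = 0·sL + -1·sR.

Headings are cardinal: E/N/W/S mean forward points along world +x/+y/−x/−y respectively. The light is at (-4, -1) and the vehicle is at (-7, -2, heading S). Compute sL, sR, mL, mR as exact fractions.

5 2 7 -2

left sensor world pos  = (-6, -3); dL² = 8
right sensor world pos = (-8, -3); dR² = 20
sL = 40/8 = 5
sR = 40/20 = 2
mL = 1·sL + 1·sR = 7
mR = 0·sL + -1·sR = -2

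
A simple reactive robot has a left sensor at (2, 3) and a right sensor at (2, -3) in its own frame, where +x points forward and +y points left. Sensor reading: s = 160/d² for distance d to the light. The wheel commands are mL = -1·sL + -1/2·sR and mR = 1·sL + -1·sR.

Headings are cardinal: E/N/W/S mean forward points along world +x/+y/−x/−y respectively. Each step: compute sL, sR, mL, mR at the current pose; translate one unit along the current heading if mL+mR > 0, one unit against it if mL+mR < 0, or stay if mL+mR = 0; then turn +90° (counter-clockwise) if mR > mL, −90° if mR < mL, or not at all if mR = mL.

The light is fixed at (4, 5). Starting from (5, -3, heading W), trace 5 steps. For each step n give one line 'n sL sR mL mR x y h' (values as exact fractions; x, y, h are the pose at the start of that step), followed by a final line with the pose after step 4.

n=0: pose=(5,-3,W); sL=80/61, sR=80/13; mL=-3480/793, mR=-3840/793; mL+mR=-120/13 → advance -1; mR−mL=-360/793 → turn -1·90°
n=1: pose=(6,-3,N); sL=160/37, sR=160/61; mL=-12720/2257, mR=3840/2257; mL+mR=-240/61 → advance -1; mR−mL=16560/2257 → turn +1·90°
n=2: pose=(6,-4,W); sL=10/9, sR=40/9; mL=-10/3, mR=-10/3; mL+mR=-20/3 → advance -1; mR−mL=0 → turn +0·90°
n=3: pose=(7,-4,W); sL=32/29, sR=160/37; mL=-3504/1073, mR=-3456/1073; mL+mR=-240/37 → advance -1; mR−mL=48/1073 → turn +1·90°
n=4: pose=(8,-4,S); sL=16/17, sR=80/61; mL=-1656/1037, mR=-384/1037; mL+mR=-120/61 → advance -1; mR−mL=1272/1037 → turn +1·90°

0 80/61 80/13 -3480/793 -3840/793 5 -3 W
1 160/37 160/61 -12720/2257 3840/2257 6 -3 N
2 10/9 40/9 -10/3 -10/3 6 -4 W
3 32/29 160/37 -3504/1073 -3456/1073 7 -4 W
4 16/17 80/61 -1656/1037 -384/1037 8 -4 S
final 8 -3 E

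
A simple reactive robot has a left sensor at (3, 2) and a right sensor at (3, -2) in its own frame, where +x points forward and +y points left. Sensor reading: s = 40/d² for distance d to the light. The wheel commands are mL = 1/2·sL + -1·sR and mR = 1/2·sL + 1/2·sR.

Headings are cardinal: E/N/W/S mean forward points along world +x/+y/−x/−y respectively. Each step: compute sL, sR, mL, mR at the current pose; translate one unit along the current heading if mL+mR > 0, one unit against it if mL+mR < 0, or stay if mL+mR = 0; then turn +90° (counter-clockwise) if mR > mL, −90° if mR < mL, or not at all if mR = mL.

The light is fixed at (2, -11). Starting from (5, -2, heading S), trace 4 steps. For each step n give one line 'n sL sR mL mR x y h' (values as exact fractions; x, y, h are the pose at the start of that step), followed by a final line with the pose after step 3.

0 40/61 40/37 -1700/2257 1960/2257 5 -2 S
1 5/17 5/9 -125/306 65/153 5 -3 E
2 8/25 40/157 -372/3925 1128/3925 6 -3 N
3 4/5 20/61 22/305 172/305 6 -2 W
final 5 -2 S

n=0: pose=(5,-2,S); sL=40/61, sR=40/37; mL=-1700/2257, mR=1960/2257; mL+mR=260/2257 → advance +1; mR−mL=60/37 → turn +1·90°
n=1: pose=(5,-3,E); sL=5/17, sR=5/9; mL=-125/306, mR=65/153; mL+mR=5/306 → advance +1; mR−mL=5/6 → turn +1·90°
n=2: pose=(6,-3,N); sL=8/25, sR=40/157; mL=-372/3925, mR=1128/3925; mL+mR=756/3925 → advance +1; mR−mL=60/157 → turn +1·90°
n=3: pose=(6,-2,W); sL=4/5, sR=20/61; mL=22/305, mR=172/305; mL+mR=194/305 → advance +1; mR−mL=30/61 → turn +1·90°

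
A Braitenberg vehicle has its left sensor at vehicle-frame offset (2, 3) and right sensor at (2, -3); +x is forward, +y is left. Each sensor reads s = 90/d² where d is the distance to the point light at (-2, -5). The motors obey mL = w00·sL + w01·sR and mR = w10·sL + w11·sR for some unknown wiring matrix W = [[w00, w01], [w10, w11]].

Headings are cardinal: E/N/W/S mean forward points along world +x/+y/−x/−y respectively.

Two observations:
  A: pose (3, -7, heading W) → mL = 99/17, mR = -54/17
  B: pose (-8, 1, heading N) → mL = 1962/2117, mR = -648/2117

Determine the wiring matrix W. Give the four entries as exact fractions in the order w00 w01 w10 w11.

obs A: pose=(3,-7,W) → sL=45/17, sR=9, mL=99/17, mR=-54/17
obs B: pose=(-8,1,N) → sL=18/29, sR=90/73, mL=1962/2117, mR=-648/2117
sensor matrix S = [[45/17, 9], [18/29, 90/73]]; det S = -83592/35989
solve [mL_A; mL_B] = S·[w00; w01] and [mR_A; mR_B] = S·[w10; w11]:
  w00 = 1/2, w01 = 1/2, w10 = 1/2, w11 = -1/2

1/2 1/2 1/2 -1/2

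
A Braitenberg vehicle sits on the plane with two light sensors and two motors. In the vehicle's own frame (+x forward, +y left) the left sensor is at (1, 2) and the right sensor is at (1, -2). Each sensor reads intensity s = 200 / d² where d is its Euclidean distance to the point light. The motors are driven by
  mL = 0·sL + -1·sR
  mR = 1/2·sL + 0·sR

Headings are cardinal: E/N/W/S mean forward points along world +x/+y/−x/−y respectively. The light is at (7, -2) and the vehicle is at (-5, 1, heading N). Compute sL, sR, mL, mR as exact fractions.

left sensor world pos  = (-7, 2); dL² = 212
right sensor world pos = (-3, 2); dR² = 116
sL = 200/212 = 50/53
sR = 200/116 = 50/29
mL = 0·sL + -1·sR = -50/29
mR = 1/2·sL + 0·sR = 25/53

50/53 50/29 -50/29 25/53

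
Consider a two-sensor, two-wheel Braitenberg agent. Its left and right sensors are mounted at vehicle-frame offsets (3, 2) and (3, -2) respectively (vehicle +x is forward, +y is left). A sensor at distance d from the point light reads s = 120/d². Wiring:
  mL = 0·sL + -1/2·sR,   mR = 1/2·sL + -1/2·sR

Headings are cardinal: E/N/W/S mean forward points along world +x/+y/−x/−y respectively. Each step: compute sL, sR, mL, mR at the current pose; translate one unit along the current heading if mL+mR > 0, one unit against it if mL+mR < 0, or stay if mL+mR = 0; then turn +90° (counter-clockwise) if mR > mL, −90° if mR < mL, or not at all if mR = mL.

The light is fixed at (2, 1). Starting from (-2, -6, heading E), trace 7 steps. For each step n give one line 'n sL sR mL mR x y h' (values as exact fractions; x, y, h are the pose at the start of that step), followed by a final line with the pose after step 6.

n=0: pose=(-2,-6,E); sL=60/13, sR=60/41; mL=-30/41, mR=840/533; mL+mR=450/533 → advance +1; mR−mL=30/13 → turn +1·90°
n=1: pose=(-1,-6,N); sL=120/41, sR=120/17; mL=-60/17, mR=-1440/697; mL+mR=-3900/697 → advance -1; mR−mL=60/41 → turn +1·90°
n=2: pose=(-1,-7,W); sL=15/17, sR=5/3; mL=-5/6, mR=-20/51; mL+mR=-125/102 → advance -1; mR−mL=15/34 → turn +1·90°
n=3: pose=(0,-7,S); sL=120/121, sR=120/137; mL=-60/137, mR=960/16577; mL+mR=-6300/16577 → advance -1; mR−mL=60/121 → turn +1·90°
n=4: pose=(0,-6,E); sL=60/13, sR=60/41; mL=-30/41, mR=840/533; mL+mR=450/533 → advance +1; mR−mL=30/13 → turn +1·90°
n=5: pose=(1,-6,N); sL=24/5, sR=120/17; mL=-60/17, mR=-96/85; mL+mR=-396/85 → advance -1; mR−mL=12/5 → turn +1·90°
n=6: pose=(1,-7,W); sL=30/29, sR=30/13; mL=-15/13, mR=-240/377; mL+mR=-675/377 → advance -1; mR−mL=15/29 → turn +1·90°

0 60/13 60/41 -30/41 840/533 -2 -6 E
1 120/41 120/17 -60/17 -1440/697 -1 -6 N
2 15/17 5/3 -5/6 -20/51 -1 -7 W
3 120/121 120/137 -60/137 960/16577 0 -7 S
4 60/13 60/41 -30/41 840/533 0 -6 E
5 24/5 120/17 -60/17 -96/85 1 -6 N
6 30/29 30/13 -15/13 -240/377 1 -7 W
final 2 -7 S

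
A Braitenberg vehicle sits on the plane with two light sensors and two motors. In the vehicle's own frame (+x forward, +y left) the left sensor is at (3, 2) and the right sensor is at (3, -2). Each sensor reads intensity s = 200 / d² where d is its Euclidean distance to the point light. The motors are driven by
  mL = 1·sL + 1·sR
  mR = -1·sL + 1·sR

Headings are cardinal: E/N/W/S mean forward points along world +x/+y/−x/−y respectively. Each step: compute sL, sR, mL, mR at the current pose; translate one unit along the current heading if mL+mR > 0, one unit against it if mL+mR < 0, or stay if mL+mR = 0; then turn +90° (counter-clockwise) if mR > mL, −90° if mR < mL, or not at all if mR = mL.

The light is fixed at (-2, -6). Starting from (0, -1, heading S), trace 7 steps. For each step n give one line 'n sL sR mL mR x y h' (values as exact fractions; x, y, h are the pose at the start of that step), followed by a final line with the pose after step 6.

n=0: pose=(0,-1,S); sL=10, sR=50; mL=60, mR=40; mL+mR=100 → advance +1; mR−mL=-20 → turn -1·90°
n=1: pose=(0,-2,W); sL=40, sR=200/37; mL=1680/37, mR=-1280/37; mL+mR=400/37 → advance +1; mR−mL=-80 → turn -1·90°
n=2: pose=(-1,-2,N); sL=4, sR=100/29; mL=216/29, mR=-16/29; mL+mR=200/29 → advance +1; mR−mL=-8 → turn -1·90°
n=3: pose=(-1,-1,E); sL=40/13, sR=8; mL=144/13, mR=64/13; mL+mR=16 → advance +1; mR−mL=-80/13 → turn -1·90°
n=4: pose=(0,-1,S); sL=10, sR=50; mL=60, mR=40; mL+mR=100 → advance +1; mR−mL=-20 → turn -1·90°
n=5: pose=(0,-2,W); sL=40, sR=200/37; mL=1680/37, mR=-1280/37; mL+mR=400/37 → advance +1; mR−mL=-80 → turn -1·90°
n=6: pose=(-1,-2,N); sL=4, sR=100/29; mL=216/29, mR=-16/29; mL+mR=200/29 → advance +1; mR−mL=-8 → turn -1·90°

0 10 50 60 40 0 -1 S
1 40 200/37 1680/37 -1280/37 0 -2 W
2 4 100/29 216/29 -16/29 -1 -2 N
3 40/13 8 144/13 64/13 -1 -1 E
4 10 50 60 40 0 -1 S
5 40 200/37 1680/37 -1280/37 0 -2 W
6 4 100/29 216/29 -16/29 -1 -2 N
final -1 -1 E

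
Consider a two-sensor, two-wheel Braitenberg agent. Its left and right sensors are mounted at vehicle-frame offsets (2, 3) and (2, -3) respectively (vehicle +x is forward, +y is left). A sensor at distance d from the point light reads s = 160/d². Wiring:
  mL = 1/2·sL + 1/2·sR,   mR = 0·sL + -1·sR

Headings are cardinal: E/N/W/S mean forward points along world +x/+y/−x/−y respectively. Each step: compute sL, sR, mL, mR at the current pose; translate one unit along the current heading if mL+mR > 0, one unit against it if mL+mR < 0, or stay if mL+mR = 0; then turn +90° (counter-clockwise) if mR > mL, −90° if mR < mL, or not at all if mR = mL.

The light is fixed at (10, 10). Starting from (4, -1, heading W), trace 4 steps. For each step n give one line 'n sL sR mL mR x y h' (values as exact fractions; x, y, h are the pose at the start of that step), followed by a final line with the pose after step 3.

0 8/13 5/4 97/104 -5/4 4 -1 W
1 32/29 32/17 736/493 -32/17 5 -1 N
2 16/9 80/117 16/13 -80/117 5 -2 E
3 160/197 32/49 7072/9653 -32/49 6 -2 S
final 6 -3 W

n=0: pose=(4,-1,W); sL=8/13, sR=5/4; mL=97/104, mR=-5/4; mL+mR=-33/104 → advance -1; mR−mL=-227/104 → turn -1·90°
n=1: pose=(5,-1,N); sL=32/29, sR=32/17; mL=736/493, mR=-32/17; mL+mR=-192/493 → advance -1; mR−mL=-1664/493 → turn -1·90°
n=2: pose=(5,-2,E); sL=16/9, sR=80/117; mL=16/13, mR=-80/117; mL+mR=64/117 → advance +1; mR−mL=-224/117 → turn -1·90°
n=3: pose=(6,-2,S); sL=160/197, sR=32/49; mL=7072/9653, mR=-32/49; mL+mR=768/9653 → advance +1; mR−mL=-13376/9653 → turn -1·90°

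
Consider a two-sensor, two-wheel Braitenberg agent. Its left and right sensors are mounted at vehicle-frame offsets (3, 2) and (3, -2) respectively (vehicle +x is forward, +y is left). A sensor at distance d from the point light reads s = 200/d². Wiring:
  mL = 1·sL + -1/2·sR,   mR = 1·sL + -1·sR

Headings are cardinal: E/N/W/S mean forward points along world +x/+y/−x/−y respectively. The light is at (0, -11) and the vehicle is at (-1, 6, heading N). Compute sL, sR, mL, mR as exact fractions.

left sensor world pos  = (-3, 9); dL² = 409
right sensor world pos = (1, 9); dR² = 401
sL = 200/409 = 200/409
sR = 200/401 = 200/401
mL = 1·sL + -1/2·sR = 39300/164009
mR = 1·sL + -1·sR = -1600/164009

200/409 200/401 39300/164009 -1600/164009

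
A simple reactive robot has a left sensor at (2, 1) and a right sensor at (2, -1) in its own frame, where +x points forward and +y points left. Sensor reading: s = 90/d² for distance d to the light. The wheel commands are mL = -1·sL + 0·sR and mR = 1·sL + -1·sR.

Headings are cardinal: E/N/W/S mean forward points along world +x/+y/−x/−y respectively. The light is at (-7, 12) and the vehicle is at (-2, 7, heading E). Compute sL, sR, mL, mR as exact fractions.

18/13 18/17 -18/13 72/221

left sensor world pos  = (0, 8); dL² = 65
right sensor world pos = (0, 6); dR² = 85
sL = 90/65 = 18/13
sR = 90/85 = 18/17
mL = -1·sL + 0·sR = -18/13
mR = 1·sL + -1·sR = 72/221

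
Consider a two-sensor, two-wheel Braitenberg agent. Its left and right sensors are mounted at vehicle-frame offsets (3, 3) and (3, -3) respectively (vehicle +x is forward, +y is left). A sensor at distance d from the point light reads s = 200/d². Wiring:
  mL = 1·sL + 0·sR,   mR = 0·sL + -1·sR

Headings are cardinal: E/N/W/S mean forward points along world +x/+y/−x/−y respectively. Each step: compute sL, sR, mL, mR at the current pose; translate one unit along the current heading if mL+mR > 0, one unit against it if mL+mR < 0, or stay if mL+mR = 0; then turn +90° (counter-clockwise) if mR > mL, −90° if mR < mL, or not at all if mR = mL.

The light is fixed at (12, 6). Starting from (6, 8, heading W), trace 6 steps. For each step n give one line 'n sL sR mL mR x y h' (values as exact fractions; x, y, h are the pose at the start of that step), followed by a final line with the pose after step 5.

0 100/41 100/53 100/41 -100/53 6 8 W
1 8/5 200/41 8/5 -200/41 5 8 N
2 25/4 10 25/4 -10 5 7 E
3 200/29 8/5 200/29 -8/5 4 7 S
4 20/13 20/13 20/13 -20/13 4 6 W
5 20/13 100/17 20/13 -100/17 4 6 N
final 4 5 E

n=0: pose=(6,8,W); sL=100/41, sR=100/53; mL=100/41, mR=-100/53; mL+mR=1200/2173 → advance +1; mR−mL=-9400/2173 → turn -1·90°
n=1: pose=(5,8,N); sL=8/5, sR=200/41; mL=8/5, mR=-200/41; mL+mR=-672/205 → advance -1; mR−mL=-1328/205 → turn -1·90°
n=2: pose=(5,7,E); sL=25/4, sR=10; mL=25/4, mR=-10; mL+mR=-15/4 → advance -1; mR−mL=-65/4 → turn -1·90°
n=3: pose=(4,7,S); sL=200/29, sR=8/5; mL=200/29, mR=-8/5; mL+mR=768/145 → advance +1; mR−mL=-1232/145 → turn -1·90°
n=4: pose=(4,6,W); sL=20/13, sR=20/13; mL=20/13, mR=-20/13; mL+mR=0 → advance +0; mR−mL=-40/13 → turn -1·90°
n=5: pose=(4,6,N); sL=20/13, sR=100/17; mL=20/13, mR=-100/17; mL+mR=-960/221 → advance -1; mR−mL=-1640/221 → turn -1·90°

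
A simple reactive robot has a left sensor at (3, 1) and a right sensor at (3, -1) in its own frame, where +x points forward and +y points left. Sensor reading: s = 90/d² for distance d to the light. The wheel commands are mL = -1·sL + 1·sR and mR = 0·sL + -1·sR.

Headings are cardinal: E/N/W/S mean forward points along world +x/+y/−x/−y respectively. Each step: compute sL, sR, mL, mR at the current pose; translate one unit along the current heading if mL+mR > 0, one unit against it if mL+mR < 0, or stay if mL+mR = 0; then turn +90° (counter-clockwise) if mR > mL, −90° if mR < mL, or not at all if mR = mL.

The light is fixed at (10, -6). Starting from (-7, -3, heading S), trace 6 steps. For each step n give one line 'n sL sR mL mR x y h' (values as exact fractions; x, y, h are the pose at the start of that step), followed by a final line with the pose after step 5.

0 45/128 5/18 -85/1152 -5/18 -7 -3 S
1 90/409 18/85 -288/34765 -18/85 -7 -2 W
2 45/169 45/137 1440/23153 -45/137 -6 -2 N
3 18/37 90/173 216/6401 -90/173 -6 -3 E
4 45/128 5/18 -85/1152 -5/18 -7 -3 S
5 90/409 18/85 -288/34765 -18/85 -7 -2 W
final -6 -2 N

n=0: pose=(-7,-3,S); sL=45/128, sR=5/18; mL=-85/1152, mR=-5/18; mL+mR=-45/128 → advance -1; mR−mL=-235/1152 → turn -1·90°
n=1: pose=(-7,-2,W); sL=90/409, sR=18/85; mL=-288/34765, mR=-18/85; mL+mR=-90/409 → advance -1; mR−mL=-7074/34765 → turn -1·90°
n=2: pose=(-6,-2,N); sL=45/169, sR=45/137; mL=1440/23153, mR=-45/137; mL+mR=-45/169 → advance -1; mR−mL=-9045/23153 → turn -1·90°
n=3: pose=(-6,-3,E); sL=18/37, sR=90/173; mL=216/6401, mR=-90/173; mL+mR=-18/37 → advance -1; mR−mL=-3546/6401 → turn -1·90°
n=4: pose=(-7,-3,S); sL=45/128, sR=5/18; mL=-85/1152, mR=-5/18; mL+mR=-45/128 → advance -1; mR−mL=-235/1152 → turn -1·90°
n=5: pose=(-7,-2,W); sL=90/409, sR=18/85; mL=-288/34765, mR=-18/85; mL+mR=-90/409 → advance -1; mR−mL=-7074/34765 → turn -1·90°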